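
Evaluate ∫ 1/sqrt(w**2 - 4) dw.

Substitute w = 2·sec(θ), so dw = 2·sec(θ)*tan(θ) dθ and the radical becomes sqrt(w**2 - 4) = 2·tan(θ) by the Pythagorean identity.
Integrate the resulting trig expression in θ, then back-substitute sec(θ) = w/2, tan(θ) = sqrt(w**2 - 4)/2 (absorbing any constant into C).

log(w + sqrt(w**2 - 4)) + C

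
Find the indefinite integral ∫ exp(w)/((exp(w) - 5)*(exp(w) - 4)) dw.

log(exp(w) - 5) - log(exp(w) - 4) + C

Let u = e^w, du = e^w dw.
The integral becomes ∫ du/((u-5)(u-4)); decompose into partial fractions.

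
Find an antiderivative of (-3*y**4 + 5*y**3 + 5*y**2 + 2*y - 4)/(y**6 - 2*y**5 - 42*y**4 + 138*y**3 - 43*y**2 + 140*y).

Factor the denominator: y*(y - 5)*(y - 4)*(y + 7)*(y**2 + 1).
Partial-fraction decomposition: 3*(262*y - 159)/(11050*(y**2 + 1)) + 2897/(15400*(y + 7)) + 91/(187*(y - 4)) - 373/(520*(y - 5)) - 1/(35*y).
Integrate each term; A/(y−a) gives A·log|y−a|; the (By+D)/(y²+p²) term gives a log and an atan.

-log(y)/35 - 373*log(y - 5)/520 + 91*log(y - 4)/187 + 2897*log(y + 7)/15400 + 393*log(y**2 + 1)/11050 - 477*atan(y)/11050 + C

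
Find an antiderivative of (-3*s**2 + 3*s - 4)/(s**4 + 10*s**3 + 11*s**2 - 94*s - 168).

Factor the denominator: (s - 3)*(s + 2)*(s + 4)*(s + 7).
Partial-fraction decomposition: 86/(75*(s + 7)) - 32/(21*(s + 4)) + 11/(25*(s + 2)) - 11/(175*(s - 3)).
Integrate each term: A/(s−a) contributes A·log|s−a|.

-11*log(s - 3)/175 + 11*log(s + 2)/25 - 32*log(s + 4)/21 + 86*log(s + 7)/75 + C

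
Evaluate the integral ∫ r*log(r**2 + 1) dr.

Let u = r**2 + 1, so du = (2*r) dr.
The integral becomes (1/2)·∫ log(u) du; integrate by parts with u′=log(u), dv′=du.

r**2*log(r**2 + 1)/2 - r**2/2 + log(r**2 + 1)/2 + C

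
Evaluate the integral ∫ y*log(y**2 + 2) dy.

Let u = y**2 + 2, so du = (2*y) dy.
The integral becomes (1/2)·∫ log(u) du; integrate by parts with u′=log(u), dv′=du.

y**2*log(y**2 + 2)/2 - y**2/2 + log(y**2 + 2) + C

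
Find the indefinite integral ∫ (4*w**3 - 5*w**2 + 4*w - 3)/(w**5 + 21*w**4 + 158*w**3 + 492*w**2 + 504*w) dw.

-log(w)/168 + 63*log(w + 2)/160 + 4483*log(w + 6)/96 - 1648*log(w + 7)/35 + 357/(8*w + 48) + C

Factor the denominator: w*(w + 2)*(w + 6)**2*(w + 7).
Partial-fraction decomposition: -1648/(35*(w + 7)) + 4483/(96*(w + 6)) - 357/(8*(w + 6)**2) + 63/(160*(w + 2)) - 1/(168*w).
Integrate each term; A/(w−a) gives A·log|w−a|; A/(w−a)² gives −A/(w−a).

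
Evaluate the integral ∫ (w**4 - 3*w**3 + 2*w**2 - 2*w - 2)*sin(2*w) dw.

-w**4*cos(2*w)/2 + w**3*sin(2*w) + 3*w**3*cos(2*w)/2 - 9*w**2*sin(2*w)/4 + w**2*cos(2*w)/2 - w*sin(2*w)/2 - 5*w*cos(2*w)/4 + 5*sin(2*w)/8 + 3*cos(2*w)/4 + C

Use integration by parts with u = w**4 - 3*w**3 + 2*w**2 - 2*w - 2, dv = sin(2*w) dw, so v = -cos(2*w)/2.
Apply parts 4 times (tabular method): alternate signs, differentiate u down to 0, integrate dv up.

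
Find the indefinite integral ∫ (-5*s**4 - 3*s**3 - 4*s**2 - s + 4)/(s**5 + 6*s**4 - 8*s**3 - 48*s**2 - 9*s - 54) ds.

Factor the denominator: (s - 3)*(s + 3)*(s + 6)*(s**2 + 1).
Partial-fraction decomposition: -(9*s + 20)/(370*(s**2 + 1)) - 5966/(999*(s + 6)) + 353/(180*(s + 3)) - 521/(540*(s - 3)).
Integrate each term; A/(s−a) gives A·log|s−a|; the (Bs+D)/(s²+p²) term gives a log and an atan.

-521*log(s - 3)/540 + 353*log(s + 3)/180 - 5966*log(s + 6)/999 - 9*log(s**2 + 1)/740 - 2*atan(s)/37 + C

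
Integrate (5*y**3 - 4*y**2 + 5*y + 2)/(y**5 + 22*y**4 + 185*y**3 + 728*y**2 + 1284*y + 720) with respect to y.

Factor the denominator: (y + 1)*(y + 4)*(y + 5)*(y + 6)**2.
Partial-fraction decomposition: 7677/(50*(y + 6)) + 626/(5*(y + 6)**2) - 187/(y + 5) + 67/(2*(y + 4)) - 1/(25*(y + 1)).
Integrate each term; A/(y−a) gives A·log|y−a|; A/(y−a)² gives −A/(y−a).

-log(y + 1)/25 + 67*log(y + 4)/2 - 187*log(y + 5) + 7677*log(y + 6)/50 - 626/(5*y + 30) + C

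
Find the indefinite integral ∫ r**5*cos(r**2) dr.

r**4*sin(r**2)/2 + r**2*cos(r**2) - sin(r**2) + C

Let u = r², du = 2r dr; rewrite as (1/2)∫ u^2·cos(1u) du.
Now integrate by parts 2 times.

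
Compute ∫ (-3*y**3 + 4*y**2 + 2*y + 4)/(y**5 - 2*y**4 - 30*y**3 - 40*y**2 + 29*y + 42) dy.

Factor the denominator: (y - 7)*(y - 1)*(y + 1)*(y + 2)*(y + 3).
Partial-fraction decomposition: 23/(16*(y + 3)) - 40/(27*(y + 2)) + 9/(32*(y + 1)) - 7/(144*(y - 1)) - 163/(864*(y - 7)).
Integrate each term: A/(y−a) contributes A·log|y−a|.

-163*log(y - 7)/864 - 7*log(y - 1)/144 + 9*log(y + 1)/32 - 40*log(y + 2)/27 + 23*log(y + 3)/16 + C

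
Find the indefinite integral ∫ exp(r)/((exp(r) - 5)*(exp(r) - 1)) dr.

Let u = e^r, du = e^r dr.
The integral becomes ∫ du/((u-1)(u-5)); decompose into partial fractions.

log(exp(r) - 5)/4 - log(exp(r) - 1)/4 + C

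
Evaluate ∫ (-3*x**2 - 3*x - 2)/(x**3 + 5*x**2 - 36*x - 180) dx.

Factor the denominator: (x - 6)*(x + 5)*(x + 6).
Partial-fraction decomposition: -23/(3*(x + 6)) + 62/(11*(x + 5)) - 32/(33*(x - 6)).
Integrate each term: A/(x−a) contributes A·log|x−a|.

-32*log(x - 6)/33 + 62*log(x + 5)/11 - 23*log(x + 6)/3 + C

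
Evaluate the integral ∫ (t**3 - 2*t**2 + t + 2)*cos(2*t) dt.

t**3*sin(2*t)/2 - t**2*sin(2*t) + 3*t**2*cos(2*t)/4 - t*sin(2*t)/4 - t*cos(2*t) + 3*sin(2*t)/2 - cos(2*t)/8 + C

Use integration by parts with u = t**3 - 2*t**2 + t + 2, dv = cos(2*t) dt, so v = sin(2*t)/2.
Apply parts 3 times (tabular method): alternate signs, differentiate u down to 0, integrate dv up.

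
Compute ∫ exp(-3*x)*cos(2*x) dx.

2*exp(-3*x)*sin(2*x)/13 - 3*exp(-3*x)*cos(2*x)/13 + C

Let I denote the integral. Integrate by parts with u = cos(2*x), dv = exp(-3*x) dx, so v = -exp(-3*x)/3: I = -exp(-3*x)*cos(2*x)/3 − (2/3)·∫ exp(-3*x)*sin(2*x) dx.
Apply parts again with u = sin(2*x), dv = exp(-3*x) dx: ∫ exp(-3*x)*sin(2*x) dx = -exp(-3*x)*sin(2*x)/3 + (2/3)·I. Substituting back brings back I: I = 2*exp(-3*x)*sin(2*x)/9 - exp(-3*x)*cos(2*x)/3 − (4/9)·I.
Solving for I: (1 + 4/9)·I equals the remaining terms, so I = (9/13)·(2*exp(-3*x)*sin(2*x)/9 - exp(-3*x)*cos(2*x)/3).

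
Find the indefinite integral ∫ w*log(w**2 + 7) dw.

Let u = w**2 + 7, so du = (2*w) dw.
The integral becomes (1/2)·∫ log(u) du; integrate by parts with u′=log(u), dv′=du.

w**2*log(w**2 + 7)/2 - w**2/2 + 7*log(w**2 + 7)/2 + C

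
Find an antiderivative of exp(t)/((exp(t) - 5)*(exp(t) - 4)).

Let u = e^t, du = e^t dt.
The integral becomes ∫ du/((u-5)(u-4)); decompose into partial fractions.

log(exp(t) - 5) - log(exp(t) - 4) + C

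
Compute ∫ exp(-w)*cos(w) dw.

Let I denote the integral. Integrate by parts with u = cos(w), dv = exp(-w) dw, so v = -exp(-w): I = -exp(-w)*cos(w) − ∫ exp(-w)*sin(w) dw.
Apply parts again with u = sin(w), dv = exp(-w) dw: ∫ exp(-w)*sin(w) dw = -exp(-w)*sin(w) + I. Substituting back brings back I: I = exp(-w)*sin(w) - exp(-w)*cos(w) − I.
Solving for I: (1 + 1)·I equals the remaining terms, so I = (1/2)·(exp(-w)*sin(w) - exp(-w)*cos(w)).

exp(-w)*sin(w)/2 - exp(-w)*cos(w)/2 + C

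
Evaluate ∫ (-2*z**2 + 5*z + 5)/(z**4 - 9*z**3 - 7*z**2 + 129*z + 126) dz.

-29*log(z - 7)/40 + 37*log(z - 6)/63 - log(z + 1)/56 + 7*log(z + 3)/45 + C

Factor the denominator: (z - 7)*(z - 6)*(z + 1)*(z + 3).
Partial-fraction decomposition: 7/(45*(z + 3)) - 1/(56*(z + 1)) + 37/(63*(z - 6)) - 29/(40*(z - 7)).
Integrate each term: A/(z−a) contributes A·log|z−a|.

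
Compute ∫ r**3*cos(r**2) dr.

r**2*sin(r**2)/2 + cos(r**2)/2 + C

Let u = r², du = 2r dr; rewrite as (1/2)∫ u^1·cos(1u) du.
Now integrate by parts 1 time.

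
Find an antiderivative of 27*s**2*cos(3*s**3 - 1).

Let u = 3*s**3 - 1, so du = (9*s**2) ds.
Rewriting, the integral becomes 3·∫ cos(u) du = 3·sin(u).
Substituting back, u = 3*s**3 - 1.

3*sin(3*s**3 - 1) + C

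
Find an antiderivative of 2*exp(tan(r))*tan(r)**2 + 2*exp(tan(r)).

2*exp(tan(r)) + C

Let u = tan(r), so du = (tan(r)**2 + 1) dr.
Rewriting, the integral becomes 2·∫ e^u du = 2·e^u.
Substituting back, u = tan(r).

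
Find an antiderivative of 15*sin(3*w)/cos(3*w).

Let u = cos(3*w), so du = (-3*sin(3*w)) dw.
Rewriting, the integral becomes -5·∫ 1/u du = -5·log(u).
Substituting back, u = cos(3*w).

-5*log(cos(3*w)) + C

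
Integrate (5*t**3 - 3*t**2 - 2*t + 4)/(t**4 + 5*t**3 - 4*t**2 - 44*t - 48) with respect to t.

Factor the denominator: (t - 3)*(t + 2)**2*(t + 4).
Partial-fraction decomposition: 89/(7*(t + 4)) - 208/(25*(t + 2)) + 22/(5*(t + 2)**2) + 106/(175*(t - 3)).
Integrate each term; A/(t−a) gives A·log|t−a|; A/(t−a)² gives −A/(t−a).

106*log(t - 3)/175 - 208*log(t + 2)/25 + 89*log(t + 4)/7 - 22/(5*t + 10) + C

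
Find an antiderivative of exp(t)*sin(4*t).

Let I denote the integral. Integrate by parts with u = sin(4*t), dv = exp(t) dt, so v = exp(t): I = exp(t)*sin(4*t) − 4·∫ exp(t)*cos(4*t) dt.
Apply parts again with u = cos(4*t), dv = exp(t) dt: ∫ exp(t)*cos(4*t) dt = exp(t)*cos(4*t) + 4·I. Substituting back brings back I: I = exp(t)*sin(4*t) - 4*exp(t)*cos(4*t) − 16·I.
Solving for I: (1 + 16)·I equals the remaining terms, so I = (1/17)·(exp(t)*sin(4*t) - 4*exp(t)*cos(4*t)).

exp(t)*sin(4*t)/17 - 4*exp(t)*cos(4*t)/17 + C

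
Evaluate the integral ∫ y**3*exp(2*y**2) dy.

Let u = y², du = 2y dy; rewrite as (1/2)∫ u^1·exp(2u) du.
Now integrate by parts 1 time.

(2*y**2 - 1)*exp(2*y**2)/8 + C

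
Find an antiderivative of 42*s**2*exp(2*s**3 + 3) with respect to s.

Let u = 2*s**3 + 3, so du = (6*s**2) ds.
Rewriting, the integral becomes 7·∫ e^u du = 7·e^u.
Substituting back, u = 2*s**3 + 3.

7*exp(2*s**3 + 3) + C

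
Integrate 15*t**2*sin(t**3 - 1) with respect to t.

Let u = t**3 - 1, so du = (3*t**2) dt.
Rewriting, the integral becomes 5·∫ sin(u) du = 5·-cos(u).
Substituting back, u = t**3 - 1.

-5*cos(t**3 - 1) + C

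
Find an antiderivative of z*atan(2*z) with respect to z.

z**2*atan(2*z)/2 - z/4 + atan(2*z)/8 + C

Use integration by parts with u = arctan(2*z), dv = z dz.
Then du = 2/(4*z**2 + 1) dz.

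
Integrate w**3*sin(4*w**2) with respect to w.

-w**2*cos(4*w**2)/8 + sin(4*w**2)/32 + C

Let u = w², du = 2w dw; rewrite as (1/2)∫ u^1·sin(4u) du.
Now integrate by parts 1 time.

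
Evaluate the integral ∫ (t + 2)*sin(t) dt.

-t*cos(t) + sin(t) - 2*cos(t) + C

Use integration by parts with u = t + 2, dv = sin(t) dt, so v = -cos(t).
Apply parts 1 times (tabular method): alternate signs, differentiate u down to 0, integrate dv up.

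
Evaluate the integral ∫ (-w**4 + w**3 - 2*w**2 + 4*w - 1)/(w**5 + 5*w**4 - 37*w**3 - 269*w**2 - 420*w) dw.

Factor the denominator: w*(w - 7)*(w + 3)*(w + 4)*(w + 5).
Partial-fraction decomposition: -821/(120*(w + 5)) + 369/(44*(w + 4)) - 139/(60*(w + 3)) - 2129/(9240*(w - 7)) + 1/(420*w).
Integrate each term: A/(w−a) contributes A·log|w−a|.

log(w)/420 - 2129*log(w - 7)/9240 - 139*log(w + 3)/60 + 369*log(w + 4)/44 - 821*log(w + 5)/120 + C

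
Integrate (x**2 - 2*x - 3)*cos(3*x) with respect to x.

x**2*sin(3*x)/3 - 2*x*sin(3*x)/3 + 2*x*cos(3*x)/9 - 29*sin(3*x)/27 - 2*cos(3*x)/9 + C

Use integration by parts with u = x**2 - 2*x - 3, dv = cos(3*x) dx, so v = sin(3*x)/3.
Apply parts 2 times (tabular method): alternate signs, differentiate u down to 0, integrate dv up.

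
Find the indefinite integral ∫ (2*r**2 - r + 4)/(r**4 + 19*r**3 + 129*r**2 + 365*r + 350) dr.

14*log(r + 2)/45 + 185*log(r + 5)/36 - 109*log(r + 7)/20 + 59/(6*r + 30) + C

Factor the denominator: (r + 2)*(r + 5)**2*(r + 7).
Partial-fraction decomposition: -109/(20*(r + 7)) + 185/(36*(r + 5)) - 59/(6*(r + 5)**2) + 14/(45*(r + 2)).
Integrate each term; A/(r−a) gives A·log|r−a|; A/(r−a)² gives −A/(r−a).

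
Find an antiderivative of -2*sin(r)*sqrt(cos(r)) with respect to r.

4*cos(r)**(3/2)/3 + C

Let u = cos(r), so du = (-sin(r)) dr.
Rewriting, the integral becomes 2·∫ √u du = 2·(2/3)u^(3/2).
Substituting back, u = cos(r).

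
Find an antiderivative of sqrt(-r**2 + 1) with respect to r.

r*sqrt(-r**2 + 1)/2 + asin(r)/2 + C

Substitute r = sin(θ), so dr = cos(θ) dθ and the radical becomes sqrt(-r**2 + 1) = cos(θ) by the Pythagorean identity.
Integrate the resulting trig expression in θ, then back-substitute θ = asin(r), sin(θ) = r, cos(θ) = sqrt(-r**2 + 1) (absorbing any constant into C).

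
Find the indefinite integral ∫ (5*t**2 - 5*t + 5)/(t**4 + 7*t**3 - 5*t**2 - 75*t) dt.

-log(t)/15 + 35*log(t - 3)/192 - 37*log(t + 5)/320 - 31/(8*t + 40) + C

Factor the denominator: t*(t - 3)*(t + 5)**2.
Partial-fraction decomposition: -37/(320*(t + 5)) + 31/(8*(t + 5)**2) + 35/(192*(t - 3)) - 1/(15*t).
Integrate each term; A/(t−a) gives A·log|t−a|; A/(t−a)² gives −A/(t−a).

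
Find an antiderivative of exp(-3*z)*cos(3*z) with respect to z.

exp(-3*z)*sin(3*z)/6 - exp(-3*z)*cos(3*z)/6 + C

Let I denote the integral. Integrate by parts with u = cos(3*z), dv = exp(-3*z) dz, so v = -exp(-3*z)/3: I = -exp(-3*z)*cos(3*z)/3 − ∫ exp(-3*z)*sin(3*z) dz.
Apply parts again with u = sin(3*z), dv = exp(-3*z) dz: ∫ exp(-3*z)*sin(3*z) dz = -exp(-3*z)*sin(3*z)/3 + I. Substituting back brings back I: I = exp(-3*z)*sin(3*z)/3 - exp(-3*z)*cos(3*z)/3 − I.
Solving for I: (1 + 1)·I equals the remaining terms, so I = (1/2)·(exp(-3*z)*sin(3*z)/3 - exp(-3*z)*cos(3*z)/3).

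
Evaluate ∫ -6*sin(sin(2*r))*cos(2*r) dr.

3*cos(sin(2*r)) + C

Let u = sin(2*r), so du = (2*cos(2*r)) dr.
Rewriting, the integral becomes -3·∫ sin(u) du = -3·-cos(u).
Substituting back, u = sin(2*r).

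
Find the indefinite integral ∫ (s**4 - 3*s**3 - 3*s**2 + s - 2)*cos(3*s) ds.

Use integration by parts with u = s**4 - 3*s**3 - 3*s**2 + s - 2, dv = cos(3*s) ds, so v = sin(3*s)/3.
Apply parts 4 times (tabular method): alternate signs, differentiate u down to 0, integrate dv up.

s**4*sin(3*s)/3 - s**3*sin(3*s) + 4*s**3*cos(3*s)/9 - 13*s**2*sin(3*s)/9 - s**2*cos(3*s) + s*sin(3*s) - 26*s*cos(3*s)/27 - 28*sin(3*s)/81 + cos(3*s)/3 + C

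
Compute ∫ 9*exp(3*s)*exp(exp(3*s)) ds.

Let u = exp(3*s), so du = (3*exp(3*s)) ds.
Rewriting, the integral becomes 3·∫ e^u du = 3·e^u.
Substituting back, u = exp(3*s).

3*exp(exp(3*s)) + C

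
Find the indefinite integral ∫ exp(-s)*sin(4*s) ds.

Let I denote the integral. Integrate by parts with u = sin(4*s), dv = exp(-s) ds, so v = -exp(-s): I = -exp(-s)*sin(4*s) + 4·∫ exp(-s)*cos(4*s) ds.
Apply parts again with u = cos(4*s), dv = exp(-s) ds: ∫ exp(-s)*cos(4*s) ds = -exp(-s)*cos(4*s) − 4·I. Substituting back brings back I: I = -exp(-s)*sin(4*s) - 4*exp(-s)*cos(4*s) − 16·I.
Solving for I: (1 + 16)·I equals the remaining terms, so I = (1/17)·(-exp(-s)*sin(4*s) - 4*exp(-s)*cos(4*s)).

-exp(-s)*sin(4*s)/17 - 4*exp(-s)*cos(4*s)/17 + C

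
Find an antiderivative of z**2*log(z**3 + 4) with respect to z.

z**3*log(z**3 + 4)/3 - z**3/3 + 4*log(z**3 + 4)/3 + C

Let u = z**3 + 4, so du = (3*z**2) dz.
The integral becomes (1/3)·∫ log(u) du; integrate by parts with u′=log(u), dv′=du.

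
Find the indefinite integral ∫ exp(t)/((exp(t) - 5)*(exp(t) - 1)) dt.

Let u = e^t, du = e^t dt.
The integral becomes ∫ du/((u-1)(u-5)); decompose into partial fractions.

log(exp(t) - 5)/4 - log(exp(t) - 1)/4 + C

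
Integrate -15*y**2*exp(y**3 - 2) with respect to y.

Let u = y**3 - 2, so du = (3*y**2) dy.
Rewriting, the integral becomes -5·∫ e^u du = -5·e^u.
Substituting back, u = y**3 - 2.

-5*exp(y**3 - 2) + C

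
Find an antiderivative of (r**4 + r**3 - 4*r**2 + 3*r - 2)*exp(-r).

Use integration by parts with u = r**4 + r**3 - 4*r**2 + 3*r - 2, dv = exp(-r) dr, so v = -exp(-r).
Apply parts 4 times (tabular method): alternate signs, differentiate u down to 0, integrate dv up.

(-r**4 - 5*r**3 - 11*r**2 - 25*r - 23)*exp(-r) + C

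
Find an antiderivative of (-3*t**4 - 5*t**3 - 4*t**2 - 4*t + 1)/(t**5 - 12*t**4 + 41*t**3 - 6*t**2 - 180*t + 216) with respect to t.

-5135*log(t - 6)/288 + 356*log(t - 3)/45 + 111*log(t - 2)/16 - 3*log(t + 2)/160 - 85/(3*t - 9) + C

Factor the denominator: (t - 6)*(t - 3)**2*(t - 2)*(t + 2).
Partial-fraction decomposition: -3/(160*(t + 2)) + 111/(16*(t - 2)) + 356/(45*(t - 3)) + 85/(3*(t - 3)**2) - 5135/(288*(t - 6)).
Integrate each term; A/(t−a) gives A·log|t−a|; A/(t−a)² gives −A/(t−a).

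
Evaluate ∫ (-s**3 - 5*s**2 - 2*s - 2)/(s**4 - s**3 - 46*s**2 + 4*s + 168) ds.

-604*log(s - 7)/585 + 17*log(s - 2)/80 - 5*log(s + 2)/72 - 23*log(s + 6)/208 + C

Factor the denominator: (s - 7)*(s - 2)*(s + 2)*(s + 6).
Partial-fraction decomposition: -23/(208*(s + 6)) - 5/(72*(s + 2)) + 17/(80*(s - 2)) - 604/(585*(s - 7)).
Integrate each term: A/(s−a) contributes A·log|s−a|.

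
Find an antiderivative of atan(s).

Use integration by parts with u = arctan(s), dv = ds.
Then du = 1/(s**2 + 1) ds.

s*atan(s) - log(s**2 + 1)/2 + C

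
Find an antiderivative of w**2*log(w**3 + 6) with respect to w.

Let u = w**3 + 6, so du = (3*w**2) dw.
The integral becomes (1/3)·∫ log(u) du; integrate by parts with u′=log(u), dv′=du.

w**3*log(w**3 + 6)/3 - w**3/3 + 2*log(w**3 + 6) + C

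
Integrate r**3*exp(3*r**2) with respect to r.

(3*r**2 - 1)*exp(3*r**2)/18 + C

Let u = r², du = 2r dr; rewrite as (1/2)∫ u^1·exp(3u) du.
Now integrate by parts 1 time.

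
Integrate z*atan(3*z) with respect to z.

z**2*atan(3*z)/2 - z/6 + atan(3*z)/18 + C

Use integration by parts with u = arctan(3*z), dv = z dz.
Then du = 3/(9*z**2 + 1) dz.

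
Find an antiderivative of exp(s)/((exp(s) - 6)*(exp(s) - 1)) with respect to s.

log(exp(s) - 6)/5 - log(exp(s) - 1)/5 + C

Let u = e^s, du = e^s ds.
The integral becomes ∫ du/((u-6)(u-1)); decompose into partial fractions.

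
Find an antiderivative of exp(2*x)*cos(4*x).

Let I denote the integral. Integrate by parts with u = cos(4*x), dv = exp(2*x) dx, so v = exp(2*x)/2: I = exp(2*x)*cos(4*x)/2 + 2·∫ exp(2*x)*sin(4*x) dx.
Apply parts again with u = sin(4*x), dv = exp(2*x) dx: ∫ exp(2*x)*sin(4*x) dx = exp(2*x)*sin(4*x)/2 − 2·I. Substituting back brings back I: I = exp(2*x)*sin(4*x) + exp(2*x)*cos(4*x)/2 − 4·I.
Solving for I: (1 + 4)·I equals the remaining terms, so I = (1/5)·(exp(2*x)*sin(4*x) + exp(2*x)*cos(4*x)/2).

exp(2*x)*sin(4*x)/5 + exp(2*x)*cos(4*x)/10 + C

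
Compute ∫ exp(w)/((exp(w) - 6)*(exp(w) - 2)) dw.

log(exp(w) - 6)/4 - log(exp(w) - 2)/4 + C

Let u = e^w, du = e^w dw.
The integral becomes ∫ du/((u-6)(u-2)); decompose into partial fractions.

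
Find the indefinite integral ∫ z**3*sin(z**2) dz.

Let u = z², du = 2z dz; rewrite as (1/2)∫ u^1·sin(1u) du.
Now integrate by parts 1 time.

-z**2*cos(z**2)/2 + sin(z**2)/2 + C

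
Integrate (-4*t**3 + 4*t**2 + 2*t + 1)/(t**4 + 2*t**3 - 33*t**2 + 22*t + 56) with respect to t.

Factor the denominator: (t - 4)*(t - 2)*(t + 1)*(t + 7).
Partial-fraction decomposition: -1555/(594*(t + 7)) + 7/(90*(t + 1)) + 11/(54*(t - 2)) - 183/(110*(t - 4)).
Integrate each term: A/(t−a) contributes A·log|t−a|.

-183*log(t - 4)/110 + 11*log(t - 2)/54 + 7*log(t + 1)/90 - 1555*log(t + 7)/594 + C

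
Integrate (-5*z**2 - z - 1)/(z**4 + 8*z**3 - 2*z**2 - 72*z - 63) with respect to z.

Factor the denominator: (z - 3)*(z + 1)*(z + 3)*(z + 7).
Partial-fraction decomposition: 239/(240*(z + 7)) - 43/(48*(z + 3)) + 5/(48*(z + 1)) - 49/(240*(z - 3)).
Integrate each term: A/(z−a) contributes A·log|z−a|.

-49*log(z - 3)/240 + 5*log(z + 1)/48 - 43*log(z + 3)/48 + 239*log(z + 7)/240 + C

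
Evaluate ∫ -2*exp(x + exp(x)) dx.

-2*exp(exp(x)) + C

Let u = exp(x), so du = (exp(x)) dx.
Rewriting, the integral becomes -2·∫ e^u du = -2·e^u.
Substituting back, u = exp(x).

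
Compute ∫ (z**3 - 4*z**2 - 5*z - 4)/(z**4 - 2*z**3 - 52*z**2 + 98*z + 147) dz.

27*log(z - 7)/112 + 7*log(z - 3)/40 - log(z + 1)/48 + 127*log(z + 7)/210 + C

Factor the denominator: (z - 7)*(z - 3)*(z + 1)*(z + 7).
Partial-fraction decomposition: 127/(210*(z + 7)) - 1/(48*(z + 1)) + 7/(40*(z - 3)) + 27/(112*(z - 7)).
Integrate each term: A/(z−a) contributes A·log|z−a|.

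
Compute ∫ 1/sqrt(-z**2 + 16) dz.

asin(z/4) + C

Substitute z = 4·sin(θ), so dz = 4·cos(θ) dθ and the radical becomes sqrt(-z**2 + 16) = 4·cos(θ) by the Pythagorean identity.
Integrate the resulting trig expression in θ, then back-substitute θ = asin(z/4), sin(θ) = z/4, cos(θ) = sqrt(-z**2 + 16)/4 (absorbing any constant into C).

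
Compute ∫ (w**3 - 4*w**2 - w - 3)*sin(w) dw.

-w**3*cos(w) + 3*w**2*sin(w) + 4*w**2*cos(w) - 8*w*sin(w) + 7*w*cos(w) - 7*sin(w) - 5*cos(w) + C

Use integration by parts with u = w**3 - 4*w**2 - w - 3, dv = sin(w) dw, so v = -cos(w).
Apply parts 3 times (tabular method): alternate signs, differentiate u down to 0, integrate dv up.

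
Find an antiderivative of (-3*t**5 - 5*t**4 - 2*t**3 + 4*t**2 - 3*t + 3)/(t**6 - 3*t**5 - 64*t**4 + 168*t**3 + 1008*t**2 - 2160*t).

-log(t)/720 - 45013*log(t - 6)/23232 - 179*log(t - 2)/1792 + 6618*log(t + 5)/4235 - 5815*log(t + 6)/2304 + 10037/(1056*t - 6336) + C

Factor the denominator: t*(t - 6)**2*(t - 2)*(t + 5)*(t + 6).
Partial-fraction decomposition: -5815/(2304*(t + 6)) + 6618/(4235*(t + 5)) - 179/(1792*(t - 2)) - 45013/(23232*(t - 6)) - 10037/(1056*(t - 6)**2) - 1/(720*t).
Integrate each term; A/(t−a) gives A·log|t−a|; A/(t−a)² gives −A/(t−a).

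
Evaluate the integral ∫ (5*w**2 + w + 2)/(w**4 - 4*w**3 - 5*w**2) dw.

Factor the denominator: w**2*(w - 5)*(w + 1).
Partial-fraction decomposition: -1/(w + 1) + 22/(25*(w - 5)) + 3/(25*w) - 2/(5*w**2).
Integrate each term; A/(w−a) gives A·log|w−a|; A/(w−a)² gives −A/(w−a).

3*log(w)/25 + 22*log(w - 5)/25 - log(w + 1) + 2/(5*w) + C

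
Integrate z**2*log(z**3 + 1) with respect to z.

z**3*log(z**3 + 1)/3 - z**3/3 + log(z**3 + 1)/3 + C

Let u = z**3 + 1, so du = (3*z**2) dz.
The integral becomes (1/3)·∫ log(u) du; integrate by parts with u′=log(u), dv′=du.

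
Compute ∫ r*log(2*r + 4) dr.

Use integration by parts with u = log(2*r + 4), dv = r dr.
Then du = 2/(2*r + 4) dr and v = r**2/2.

r**2*log(2*r + 4)/2 - r**2/4 + r - 2*log(r + 2) + C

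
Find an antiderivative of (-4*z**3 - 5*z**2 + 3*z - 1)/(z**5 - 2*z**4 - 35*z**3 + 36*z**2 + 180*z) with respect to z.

-log(z)/180 - 1027*log(z - 6)/1584 + 29*log(z - 3)/72 - log(z + 2)/48 + 359*log(z + 5)/1320 + C

Factor the denominator: z*(z - 6)*(z - 3)*(z + 2)*(z + 5).
Partial-fraction decomposition: 359/(1320*(z + 5)) - 1/(48*(z + 2)) + 29/(72*(z - 3)) - 1027/(1584*(z - 6)) - 1/(180*z).
Integrate each term: A/(z−a) contributes A·log|z−a|.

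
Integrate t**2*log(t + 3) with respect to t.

Use integration by parts with u = log(t + 3), dv = t**2 dt.
Then du = 1/(t + 3) dt and v = t**3/3.

t**3*log(t + 3)/3 - t**3/9 + t**2/2 - 3*t + 9*log(t + 3) + C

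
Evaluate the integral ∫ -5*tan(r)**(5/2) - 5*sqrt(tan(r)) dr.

Let u = tan(r), so du = (tan(r)**2 + 1) dr.
Rewriting, the integral becomes -5·∫ √u du = -5·(2/3)u^(3/2).
Substituting back, u = tan(r).

-10*tan(r)**(3/2)/3 + C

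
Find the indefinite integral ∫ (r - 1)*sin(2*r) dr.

-r*cos(2*r)/2 + sin(2*r)/4 + cos(2*r)/2 + C

Use integration by parts with u = r - 1, dv = sin(2*r) dr, so v = -cos(2*r)/2.
Apply parts 1 times (tabular method): alternate signs, differentiate u down to 0, integrate dv up.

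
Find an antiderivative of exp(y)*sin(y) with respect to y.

exp(y)*sin(y)/2 - exp(y)*cos(y)/2 + C

Let I denote the integral. Integrate by parts with u = sin(y), dv = exp(y) dy, so v = exp(y): I = exp(y)*sin(y) − ∫ exp(y)*cos(y) dy.
Apply parts again with u = cos(y), dv = exp(y) dy: ∫ exp(y)*cos(y) dy = exp(y)*cos(y) + I. Substituting back brings back I: I = exp(y)*sin(y) - exp(y)*cos(y) − I.
Solving for I: (1 + 1)·I equals the remaining terms, so I = (1/2)·(exp(y)*sin(y) - exp(y)*cos(y)).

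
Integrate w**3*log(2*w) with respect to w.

w**4*(log(w) + log(2))/4 - w**4/16 + C

Use integration by parts with u = log(2*w), dv = w**3 dw.
Then du = 1/w dw and v = w**4/4.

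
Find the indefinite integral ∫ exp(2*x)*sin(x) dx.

2*exp(2*x)*sin(x)/5 - exp(2*x)*cos(x)/5 + C

Let I denote the integral. Integrate by parts with u = sin(x), dv = exp(2*x) dx, so v = exp(2*x)/2: I = exp(2*x)*sin(x)/2 − (1/2)·∫ exp(2*x)*cos(x) dx.
Apply parts again with u = cos(x), dv = exp(2*x) dx: ∫ exp(2*x)*cos(x) dx = exp(2*x)*cos(x)/2 + (1/2)·I. Substituting back brings back I: I = exp(2*x)*sin(x)/2 - exp(2*x)*cos(x)/4 − (1/4)·I.
Solving for I: (1 + 1/4)·I equals the remaining terms, so I = (4/5)·(exp(2*x)*sin(x)/2 - exp(2*x)*cos(x)/4).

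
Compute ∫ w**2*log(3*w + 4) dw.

Use integration by parts with u = log(3*w + 4), dv = w**2 dw.
Then du = 3/(3*w + 4) dw and v = w**3/3.

w**3*log(3*w + 4)/3 - w**3/9 + 2*w**2/9 - 16*w/27 + 64*log(3*w + 4)/81 + C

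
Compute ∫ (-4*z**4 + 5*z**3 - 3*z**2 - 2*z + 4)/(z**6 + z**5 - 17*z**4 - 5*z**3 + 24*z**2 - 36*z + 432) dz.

Factor the denominator: (z - 3)**2*(z + 3)*(z + 4)*(z**2 + 4).
Partial-fraction decomposition: -2*(10*z + 17)/(169*(z**2 + 4)) + 69/(49*(z + 4)) - 119/(117*(z + 3)) - 20326/(74529*(z - 3)) - 109/(273*(z - 3)**2).
Integrate each term; A/(z−a) gives A·log|z−a|; the (Bz+D)/(z²+p²) term gives a log and an atan.

-20326*log(z - 3)/74529 - 119*log(z + 3)/117 + 69*log(z + 4)/49 - 10*log(z**2 + 4)/169 - 17*atan(z/2)/169 + 109/(273*z - 819) + C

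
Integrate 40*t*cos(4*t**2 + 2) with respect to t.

Let u = 4*t**2 + 2, so du = (8*t) dt.
Rewriting, the integral becomes 5·∫ cos(u) du = 5·sin(u).
Substituting back, u = 4*t**2 + 2.

5*sin(4*t**2 + 2) + C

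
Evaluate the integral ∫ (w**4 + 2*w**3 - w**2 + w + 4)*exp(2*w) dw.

Use integration by parts with u = w**4 + 2*w**3 - w**2 + w + 4, dv = exp(2*w) dw, so v = exp(2*w)/2.
Apply parts 4 times (tabular method): alternate signs, differentiate u down to 0, integrate dv up.

(w**4 - w**2 + 2*w + 3)*exp(2*w)/2 + C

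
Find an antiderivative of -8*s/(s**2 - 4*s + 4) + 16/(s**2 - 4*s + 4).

Let u = s**2 - 4*s + 4, so du = (2*s - 4) ds.
Rewriting, the integral becomes -4·∫ 1/u du = -4·log(u).
Substituting back, u = s**2 - 4*s + 4.

-4*log(s**2 - 4*s + 4) + C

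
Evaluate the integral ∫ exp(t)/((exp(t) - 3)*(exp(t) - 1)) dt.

log(exp(t) - 3)/2 - log(exp(t) - 1)/2 + C

Let u = e^t, du = e^t dt.
The integral becomes ∫ du/((u-3)(u-1)); decompose into partial fractions.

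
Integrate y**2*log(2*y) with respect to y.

Use integration by parts with u = log(2*y), dv = y**2 dy.
Then du = 1/y dy and v = y**3/3.

y**3*(log(y) + log(2))/3 - y**3/9 + C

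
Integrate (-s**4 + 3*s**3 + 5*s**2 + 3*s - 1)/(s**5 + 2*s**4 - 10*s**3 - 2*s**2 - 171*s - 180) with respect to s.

3*log(s - 4)/125 + 3*log(s + 1)/200 - 99*log(s + 5)/136 - 661*log(s**2 + 9)/4250 + 5437*atan(s/3)/12750 + C

Factor the denominator: (s - 4)*(s + 1)*(s + 5)*(s**2 + 9).
Partial-fraction decomposition: -(1322*s - 5437)/(4250*(s**2 + 9)) - 99/(136*(s + 5)) + 3/(200*(s + 1)) + 3/(125*(s - 4)).
Integrate each term; A/(s−a) gives A·log|s−a|; the (Bs+D)/(s²+p²) term gives a log and an atan.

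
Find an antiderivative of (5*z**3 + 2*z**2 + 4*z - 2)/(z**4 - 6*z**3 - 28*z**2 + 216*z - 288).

587*log(z - 6)/48 - 183*log(z - 4)/20 + 27*log(z - 2)/32 + 517*log(z + 6)/480 + C

Factor the denominator: (z - 6)*(z - 4)*(z - 2)*(z + 6).
Partial-fraction decomposition: 517/(480*(z + 6)) + 27/(32*(z - 2)) - 183/(20*(z - 4)) + 587/(48*(z - 6)).
Integrate each term: A/(z−a) contributes A·log|z−a|.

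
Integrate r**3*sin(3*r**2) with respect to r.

Let u = r², du = 2r dr; rewrite as (1/2)∫ u^1·sin(3u) du.
Now integrate by parts 1 time.

-r**2*cos(3*r**2)/6 + sin(3*r**2)/18 + C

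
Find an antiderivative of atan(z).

z*atan(z) - log(z**2 + 1)/2 + C

Use integration by parts with u = arctan(z), dv = dz.
Then du = 1/(z**2 + 1) dz.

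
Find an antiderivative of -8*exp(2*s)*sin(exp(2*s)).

Let u = exp(2*s), so du = (2*exp(2*s)) ds.
Rewriting, the integral becomes -4·∫ sin(u) du = -4·-cos(u).
Substituting back, u = exp(2*s).

4*cos(exp(2*s)) + C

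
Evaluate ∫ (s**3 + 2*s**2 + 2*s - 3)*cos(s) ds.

Use integration by parts with u = s**3 + 2*s**2 + 2*s - 3, dv = cos(s) ds, so v = sin(s).
Apply parts 3 times (tabular method): alternate signs, differentiate u down to 0, integrate dv up.

s**3*sin(s) + 2*s**2*sin(s) + 3*s**2*cos(s) - 4*s*sin(s) + 4*s*cos(s) - 7*sin(s) - 4*cos(s) + C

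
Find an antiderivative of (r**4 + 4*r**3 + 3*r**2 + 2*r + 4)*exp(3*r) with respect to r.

Use integration by parts with u = r**4 + 4*r**3 + 3*r**2 + 2*r + 4, dv = exp(3*r) dr, so v = exp(3*r)/3.
Apply parts 4 times (tabular method): alternate signs, differentiate u down to 0, integrate dv up.

(27*r**4 + 72*r**3 + 9*r**2 + 48*r + 92)*exp(3*r)/81 + C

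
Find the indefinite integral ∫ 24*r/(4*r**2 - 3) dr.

3*log(4*r**2 - 3) + C

Let u = 4*r**2 - 3, so du = (8*r) dr.
Rewriting, the integral becomes 3·∫ 1/u du = 3·log(u).
Substituting back, u = 4*r**2 - 3.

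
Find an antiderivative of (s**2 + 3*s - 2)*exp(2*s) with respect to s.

Use integration by parts with u = s**2 + 3*s - 2, dv = exp(2*s) ds, so v = exp(2*s)/2.
Apply parts 2 times (tabular method): alternate signs, differentiate u down to 0, integrate dv up.

(s**2 + 2*s - 3)*exp(2*s)/2 + C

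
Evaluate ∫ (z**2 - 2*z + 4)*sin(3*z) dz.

Use integration by parts with u = z**2 - 2*z + 4, dv = sin(3*z) dz, so v = -cos(3*z)/3.
Apply parts 2 times (tabular method): alternate signs, differentiate u down to 0, integrate dv up.

-z**2*cos(3*z)/3 + 2*z*sin(3*z)/9 + 2*z*cos(3*z)/3 - 2*sin(3*z)/9 - 34*cos(3*z)/27 + C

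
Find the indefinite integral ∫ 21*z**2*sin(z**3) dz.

-7*cos(z**3) + C

Let u = z**3, so du = (3*z**2) dz.
Rewriting, the integral becomes 7·∫ sin(u) du = 7·-cos(u).
Substituting back, u = z**3.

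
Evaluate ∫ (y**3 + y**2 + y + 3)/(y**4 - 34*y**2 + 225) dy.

Factor the denominator: (y - 5)*(y - 3)*(y + 3)*(y + 5).
Partial-fraction decomposition: 51/(80*(y + 5)) - 3/(16*(y + 3)) - 7/(16*(y - 3)) + 79/(80*(y - 5)).
Integrate each term: A/(y−a) contributes A·log|y−a|.

79*log(y - 5)/80 - 7*log(y - 3)/16 - 3*log(y + 3)/16 + 51*log(y + 5)/80 + C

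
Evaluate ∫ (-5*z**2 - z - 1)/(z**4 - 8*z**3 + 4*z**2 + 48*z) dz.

-log(z)/48 - 187*log(z - 6)/96 + 85*log(z - 4)/48 + 19*log(z + 2)/96 + C

Factor the denominator: z*(z - 6)*(z - 4)*(z + 2).
Partial-fraction decomposition: 19/(96*(z + 2)) + 85/(48*(z - 4)) - 187/(96*(z - 6)) - 1/(48*z).
Integrate each term: A/(z−a) contributes A·log|z−a|.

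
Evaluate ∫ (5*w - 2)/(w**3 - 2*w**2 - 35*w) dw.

2*log(w)/35 + 11*log(w - 7)/28 - 9*log(w + 5)/20 + C

Factor the denominator: w*(w - 7)*(w + 5).
Partial-fraction decomposition: -9/(20*(w + 5)) + 11/(28*(w - 7)) + 2/(35*w).
Integrate each term: A/(w−a) contributes A·log|w−a|.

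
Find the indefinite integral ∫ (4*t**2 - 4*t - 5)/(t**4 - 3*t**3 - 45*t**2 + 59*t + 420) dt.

Factor the denominator: (t - 7)*(t - 4)*(t + 3)*(t + 5).
Partial-fraction decomposition: -115/(216*(t + 5)) + 43/(140*(t + 3)) - 43/(189*(t - 4)) + 163/(360*(t - 7)).
Integrate each term: A/(t−a) contributes A·log|t−a|.

163*log(t - 7)/360 - 43*log(t - 4)/189 + 43*log(t + 3)/140 - 115*log(t + 5)/216 + C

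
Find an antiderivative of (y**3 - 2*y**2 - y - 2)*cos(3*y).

y**3*sin(3*y)/3 - 2*y**2*sin(3*y)/3 + y**2*cos(3*y)/3 - 5*y*sin(3*y)/9 - 4*y*cos(3*y)/9 - 14*sin(3*y)/27 - 5*cos(3*y)/27 + C

Use integration by parts with u = y**3 - 2*y**2 - y - 2, dv = cos(3*y) dy, so v = sin(3*y)/3.
Apply parts 3 times (tabular method): alternate signs, differentiate u down to 0, integrate dv up.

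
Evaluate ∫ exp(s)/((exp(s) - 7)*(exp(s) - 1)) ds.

Let u = e^s, du = e^s ds.
The integral becomes ∫ du/((u-7)(u-1)); decompose into partial fractions.

log(exp(s) - 7)/6 - log(exp(s) - 1)/6 + C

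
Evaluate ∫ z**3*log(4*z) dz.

z**4*(log(z) + 2*log(2))/4 - z**4/16 + C

Use integration by parts with u = log(4*z), dv = z**3 dz.
Then du = 1/z dz and v = z**4/4.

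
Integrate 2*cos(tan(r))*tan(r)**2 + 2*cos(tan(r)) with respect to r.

Let u = tan(r), so du = (tan(r)**2 + 1) dr.
Rewriting, the integral becomes 2·∫ cos(u) du = 2·sin(u).
Substituting back, u = tan(r).

2*sin(tan(r)) + C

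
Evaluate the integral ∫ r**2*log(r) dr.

Use integration by parts with u = log(r), dv = r**2 dr.
Then du = 1/r dr and v = r**3/3.

r**3*log(r)/3 - r**3/9 + C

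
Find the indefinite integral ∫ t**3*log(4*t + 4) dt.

Use integration by parts with u = log(4*t + 4), dv = t**3 dt.
Then du = 4/(4*t + 4) dt and v = t**4/4.

t**4*log(4*t + 4)/4 - t**4/16 + t**3/12 - t**2/8 + t/4 - log(t + 1)/4 + C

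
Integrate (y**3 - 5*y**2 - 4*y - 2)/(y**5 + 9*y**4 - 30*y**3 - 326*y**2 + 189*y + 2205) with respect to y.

Factor the denominator: (y - 5)*(y - 3)*(y + 3)*(y + 7)**2.
Partial-fraction decomposition: 229/(3600*(y + 7)) + 281/(240*(y + 7)**2) - 31/(384*(y + 3)) + 2/(75*(y - 3)) - 11/(1152*(y - 5)).
Integrate each term; A/(y−a) gives A·log|y−a|; A/(y−a)² gives −A/(y−a).

-11*log(y - 5)/1152 + 2*log(y - 3)/75 - 31*log(y + 3)/384 + 229*log(y + 7)/3600 - 281/(240*y + 1680) + C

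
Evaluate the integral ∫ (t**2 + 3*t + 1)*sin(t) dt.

-t**2*cos(t) + 2*t*sin(t) - 3*t*cos(t) + 3*sin(t) + cos(t) + C

Use integration by parts with u = t**2 + 3*t + 1, dv = sin(t) dt, so v = -cos(t).
Apply parts 2 times (tabular method): alternate signs, differentiate u down to 0, integrate dv up.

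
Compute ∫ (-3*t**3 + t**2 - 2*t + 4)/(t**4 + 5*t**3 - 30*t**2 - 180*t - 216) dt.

Factor the denominator: (t - 6)*(t + 2)*(t + 3)*(t + 6).
Partial-fraction decomposition: -175/(36*(t + 6)) + 100/(27*(t + 3)) - 9/(8*(t + 2)) - 155/(216*(t - 6)).
Integrate each term: A/(t−a) contributes A·log|t−a|.

-155*log(t - 6)/216 - 9*log(t + 2)/8 + 100*log(t + 3)/27 - 175*log(t + 6)/36 + C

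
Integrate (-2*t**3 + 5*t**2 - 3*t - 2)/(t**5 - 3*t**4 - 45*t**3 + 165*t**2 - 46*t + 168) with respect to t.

Factor the denominator: (t - 6)*(t - 4)*(t + 7)*(t**2 + 1).
Partial-fraction decomposition: -(10*t + 23)/(629*(t**2 + 1)) + 19/(143*(t + 7)) + 31/(187*(t - 4)) - 136/(481*(t - 6)).
Integrate each term; A/(t−a) gives A·log|t−a|; the (Bt+D)/(t²+p²) term gives a log and an atan.

-136*log(t - 6)/481 + 31*log(t - 4)/187 + 19*log(t + 7)/143 - 5*log(t**2 + 1)/629 - 23*atan(t)/629 + C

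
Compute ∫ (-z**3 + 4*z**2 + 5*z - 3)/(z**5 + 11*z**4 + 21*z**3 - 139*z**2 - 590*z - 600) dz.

Factor the denominator: (z - 4)*(z + 2)*(z + 3)*(z + 5)**2.
Partial-fraction decomposition: -1369/(972*(z + 5)) - 197/(54*(z + 5)**2) + 45/(28*(z + 3)) - 11/(54*(z + 2)) + 17/(3402*(z - 4)).
Integrate each term; A/(z−a) gives A·log|z−a|; A/(z−a)² gives −A/(z−a).

17*log(z - 4)/3402 - 11*log(z + 2)/54 + 45*log(z + 3)/28 - 1369*log(z + 5)/972 + 197/(54*z + 270) + C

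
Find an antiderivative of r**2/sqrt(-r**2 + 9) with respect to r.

-r*sqrt(-r**2 + 9)/2 + 9*asin(r/3)/2 + C

Substitute r = 3·sin(θ), so dr = 3·cos(θ) dθ and the radical becomes sqrt(-r**2 + 9) = 3·cos(θ) by the Pythagorean identity.
Integrate the resulting trig expression in θ, then back-substitute θ = asin(r/3), sin(θ) = r/3, cos(θ) = sqrt(-r**2 + 9)/3 (absorbing any constant into C).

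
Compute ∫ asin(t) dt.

Use integration by parts with u = arcsin(t), dv = dt.
Then du = 1/sqrt(-t**2 + 1) dt.

t*asin(t) + sqrt(-t**2 + 1) + C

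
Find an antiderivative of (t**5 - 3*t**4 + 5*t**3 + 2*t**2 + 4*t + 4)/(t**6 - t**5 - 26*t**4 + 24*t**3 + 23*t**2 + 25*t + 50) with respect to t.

Factor the denominator: (t - 5)*(t - 2)*(t + 1)*(t + 5)*(t**2 + 1).
Partial-fraction decomposition: (t - 3)/(260*(t**2 + 1)) + 5591/(7280*(t + 5)) - 7/(144*(t + 1)) - 44/(315*(t - 2)) + 1949/(4680*(t - 5)).
Integrate each term; A/(t−a) gives A·log|t−a|; the (Bt+D)/(t²+p²) term gives a log and an atan.

1949*log(t - 5)/4680 - 44*log(t - 2)/315 - 7*log(t + 1)/144 + 5591*log(t + 5)/7280 + log(t**2 + 1)/520 - 3*atan(t)/260 + C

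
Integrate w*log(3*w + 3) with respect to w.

w**2*log(3*w + 3)/2 - w**2/4 + w/2 - log(w + 1)/2 + C

Use integration by parts with u = log(3*w + 3), dv = w dw.
Then du = 3/(3*w + 3) dw and v = w**2/2.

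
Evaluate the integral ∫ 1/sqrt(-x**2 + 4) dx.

Substitute x = 2·sin(θ), so dx = 2·cos(θ) dθ and the radical becomes sqrt(-x**2 + 4) = 2·cos(θ) by the Pythagorean identity.
Integrate the resulting trig expression in θ, then back-substitute θ = asin(x/2), sin(θ) = x/2, cos(θ) = sqrt(-x**2 + 4)/2 (absorbing any constant into C).

asin(x/2) + C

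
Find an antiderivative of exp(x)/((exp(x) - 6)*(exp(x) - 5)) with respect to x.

Let u = e^x, du = e^x dx.
The integral becomes ∫ du/((u-5)(u-6)); decompose into partial fractions.

log(exp(x) - 6) - log(exp(x) - 5) + C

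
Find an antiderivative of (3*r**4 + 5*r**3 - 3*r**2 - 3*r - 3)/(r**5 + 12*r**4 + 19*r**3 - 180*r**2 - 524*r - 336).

41*log(r - 4)/132 + log(r + 1)/30 - log(r + 2)/120 - 543*log(r + 6)/40 + 5359*log(r + 7)/330 + C

Factor the denominator: (r - 4)*(r + 1)*(r + 2)*(r + 6)*(r + 7).
Partial-fraction decomposition: 5359/(330*(r + 7)) - 543/(40*(r + 6)) - 1/(120*(r + 2)) + 1/(30*(r + 1)) + 41/(132*(r - 4)).
Integrate each term: A/(r−a) contributes A·log|r−a|.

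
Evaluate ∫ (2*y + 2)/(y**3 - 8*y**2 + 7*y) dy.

Factor the denominator: y*(y - 7)*(y - 1).
Partial-fraction decomposition: -2/(3*(y - 1)) + 8/(21*(y - 7)) + 2/(7*y).
Integrate each term: A/(y−a) contributes A·log|y−a|.

2*log(y)/7 + 8*log(y - 7)/21 - 2*log(y - 1)/3 + C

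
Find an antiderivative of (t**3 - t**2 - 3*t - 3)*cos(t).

t**3*sin(t) - t**2*sin(t) + 3*t**2*cos(t) - 9*t*sin(t) - 2*t*cos(t) - sin(t) - 9*cos(t) + C

Use integration by parts with u = t**3 - t**2 - 3*t - 3, dv = cos(t) dt, so v = sin(t).
Apply parts 3 times (tabular method): alternate signs, differentiate u down to 0, integrate dv up.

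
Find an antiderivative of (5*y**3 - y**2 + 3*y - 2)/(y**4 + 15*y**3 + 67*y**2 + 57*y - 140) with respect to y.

log(y - 1)/48 + 70*log(y + 4)/3 - 667*log(y + 5)/12 + 1787*log(y + 7)/48 + C

Factor the denominator: (y - 1)*(y + 4)*(y + 5)*(y + 7).
Partial-fraction decomposition: 1787/(48*(y + 7)) - 667/(12*(y + 5)) + 70/(3*(y + 4)) + 1/(48*(y - 1)).
Integrate each term: A/(y−a) contributes A·log|y−a|.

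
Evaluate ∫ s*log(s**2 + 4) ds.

s**2*log(s**2 + 4)/2 - s**2/2 + 2*log(s**2 + 4) + C

Let u = s**2 + 4, so du = (2*s) ds.
The integral becomes (1/2)·∫ log(u) du; integrate by parts with u′=log(u), dv′=du.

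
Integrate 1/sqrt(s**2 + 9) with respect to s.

log(s + sqrt(s**2 + 9)) + C

Substitute s = 3·tan(θ), so ds = 3·sec(θ)^2 dθ and the radical becomes sqrt(s**2 + 9) = 3·sec(θ) by the Pythagorean identity.
Integrate the resulting trig expression in θ, then back-substitute tan(θ) = s/3, sec(θ) = sqrt(s**2 + 9)/3 (absorbing any constant into C).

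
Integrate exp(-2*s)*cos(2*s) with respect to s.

exp(-2*s)*sin(2*s)/4 - exp(-2*s)*cos(2*s)/4 + C

Let I denote the integral. Integrate by parts with u = cos(2*s), dv = exp(-2*s) ds, so v = -exp(-2*s)/2: I = -exp(-2*s)*cos(2*s)/2 − ∫ exp(-2*s)*sin(2*s) ds.
Apply parts again with u = sin(2*s), dv = exp(-2*s) ds: ∫ exp(-2*s)*sin(2*s) ds = -exp(-2*s)*sin(2*s)/2 + I. Substituting back brings back I: I = exp(-2*s)*sin(2*s)/2 - exp(-2*s)*cos(2*s)/2 − I.
Solving for I: (1 + 1)·I equals the remaining terms, so I = (1/2)·(exp(-2*s)*sin(2*s)/2 - exp(-2*s)*cos(2*s)/2).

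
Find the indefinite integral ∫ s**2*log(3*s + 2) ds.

Use integration by parts with u = log(3*s + 2), dv = s**2 ds.
Then du = 3/(3*s + 2) ds and v = s**3/3.

s**3*log(3*s + 2)/3 - s**3/9 + s**2/9 - 4*s/27 + 8*log(3*s + 2)/81 + C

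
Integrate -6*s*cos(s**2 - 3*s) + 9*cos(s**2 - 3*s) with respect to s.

-3*sin(s**2 - 3*s) + C

Let u = s**2 - 3*s, so du = (2*s - 3) ds.
Rewriting, the integral becomes -3·∫ cos(u) du = -3·sin(u).
Substituting back, u = s**2 - 3*s.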